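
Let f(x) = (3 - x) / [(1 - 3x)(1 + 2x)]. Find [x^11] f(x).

280568

The denominator gives the recurrence a_n = a_(n−1) + 6a_(n−2) for n ≥ 2; the numerator fixes a_0 = 3, a_1 = 2.
Iterating: 3, 2, 20, 32, 152, 344, 1256, 3320, 10856, 30776, 95912, 280568, so a_11 = 280568.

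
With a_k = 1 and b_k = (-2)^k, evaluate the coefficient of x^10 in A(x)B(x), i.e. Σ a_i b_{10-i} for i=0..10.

This is [x^10] in the product of the two ordinary generating functions.
Σ = 1·1024 + 1·(-512) + 1·256 + 1·(-128) + 1·64 + 1·(-32) + 1·16 + 1·(-8) + 1·4 + 1·(-2) + 1·1 = 683.

683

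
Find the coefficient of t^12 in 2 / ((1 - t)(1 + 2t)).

Partial fractions give a closed form: a_n = (2/3)·1^n + (4/3)·(-2)^n.
At n = 12: a_12 = 5462.

5462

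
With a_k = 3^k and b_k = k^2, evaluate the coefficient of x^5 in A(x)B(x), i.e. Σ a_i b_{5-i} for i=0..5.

The convolution is the t^5 coefficient of A(t)B(t).
Σ = 1·25 + 3·16 + 9·9 + 27·4 + 81·1 + 243·0 = 343.

343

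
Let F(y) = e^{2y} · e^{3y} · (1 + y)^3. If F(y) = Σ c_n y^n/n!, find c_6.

143125

The EGF product rule gives c_6 = Σ_{k_1+k_2+k_3=6} C(6; k_1,k_2,k_3) · ∏ g_i(k_i), where e^{2y} gives (2)^k; e^{3y} gives (3)^k; (1+y)^3 gives the falling factorial (3)_k.
g_1(k) for k = 0…6: 1, 2, 4, 8, 16, 32, 64.
g_2(k) for k = 0…6: 1, 3, 9, 27, 81, 243, 729.
g_3(k) for k = 0…6: 1, 3, 6, 6, 0, 0, 0.
First combine the last two factors: h(k) = Σ_j C(k,j)·g_2(j)·g_3(k−j) for k = 0…6: 1, 6, 33, 168, 801, 3618, 15633.
c_6 = Σ_k C(6,k)·g_1(k)·h(6−k) = 1·1·15633 + 6·2·3618 + 15·4·801 + 20·8·168 + 15·16·33 + 6·32·6 + 1·64·1 = 15633 + 43416 + 48060 + 26880 + 7920 + 1152 + 64 = 143125.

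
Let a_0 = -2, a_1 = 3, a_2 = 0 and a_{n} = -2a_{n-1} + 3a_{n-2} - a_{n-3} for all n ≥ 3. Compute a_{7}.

The ordinary generating function has denominator 1 + 2y - 3y^2 + y^3.
Iterating the recurrence: a_0,…,a_{7} = -2, 3, 0, 11, -25, 83, -252, 778.

778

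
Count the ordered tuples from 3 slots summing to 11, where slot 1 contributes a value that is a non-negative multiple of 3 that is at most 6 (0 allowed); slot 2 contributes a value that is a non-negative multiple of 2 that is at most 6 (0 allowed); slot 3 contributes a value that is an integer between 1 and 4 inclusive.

The generating function for the choices is (1 + t^3 + t^6)·(1 + t^2 + t^4 + t^6)·(t + t^2 + t^3 + t^4); the count is [t^11].
(1 + t^3 + t^6) has coefficients 1,0,0,1,0,0,1 for degrees 0…6.
(1 + t^2 + t^4 + t^6) has coefficients 1,0,1,0,1,0,1,0,0,0,0,0 for degrees 0…11.
Finally multiplying by (t + t^2 + t^3 + t^4), the product of all factors after the first has coefficients 0,1,1,2,2,2,2,2,2,1,1,0 for degrees 0…11.
[t^11] = 1·0 + 1·2 + 1·2 = 4.

4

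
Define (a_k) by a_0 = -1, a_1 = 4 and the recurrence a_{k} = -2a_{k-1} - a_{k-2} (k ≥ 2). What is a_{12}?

The ordinary generating function has denominator 1 + 2x + x^2.
Iterating the recurrence: a_0,…,a_{12} = -1, 4, -7, 10, -13, 16, -19, 22, -25, 28, -31, 34, -37.

-37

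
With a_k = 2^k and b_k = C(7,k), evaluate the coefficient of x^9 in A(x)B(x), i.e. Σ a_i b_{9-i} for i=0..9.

8748

The convolution is the x^9 coefficient of A(x)B(x).
Σ = 1·0 + 2·0 + 4·1 + 8·7 + 16·21 + 32·35 + 64·35 + 128·21 + 256·7 + 512·1 = 8748.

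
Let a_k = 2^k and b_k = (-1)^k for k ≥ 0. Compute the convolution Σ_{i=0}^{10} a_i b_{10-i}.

683

The convolution is the t^10 coefficient of A(t)B(t).
Σ = 1·1 + 2·(-1) + 4·1 + 8·(-1) + 16·1 + 32·(-1) + 64·1 + 128·(-1) + 256·1 + 512·(-1) + 1024·1 = 683.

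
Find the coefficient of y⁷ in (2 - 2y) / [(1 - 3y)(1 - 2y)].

8492

The denominator gives the recurrence a_n = 5a_(n−1) − 6a_(n−2) for n ≥ 2; the numerator fixes a_0 = 2, a_1 = 8.
Iterating: 2, 8, 28, 92, 292, 908, 2788, 8492, so a_7 = 8492.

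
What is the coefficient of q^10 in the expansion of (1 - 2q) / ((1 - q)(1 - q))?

The denominator gives the recurrence a_n = 2a_(n−1) − a_(n−2) for n ≥ 2; the numerator fixes a_0 = 1, a_1 = 0.
Iterating: 1, 0, -1, -2, -3, -4, -5, -6, -7, -8, -9, so a_10 = -9.

-9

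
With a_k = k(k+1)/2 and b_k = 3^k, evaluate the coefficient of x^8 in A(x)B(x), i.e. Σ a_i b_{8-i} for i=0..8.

7356

The convolution is the x^8 coefficient of A(x)B(x).
Σ = 0·6561 + 1·2187 + 3·729 + 6·243 + 10·81 + 15·27 + 21·9 + 28·3 + 36·1 = 7356.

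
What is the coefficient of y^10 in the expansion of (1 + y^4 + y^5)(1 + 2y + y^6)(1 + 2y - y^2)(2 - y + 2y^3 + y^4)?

16

(1 + y^4 + y^5) has coefficients 1,0,0,0,1,1 for degrees 0…5.
(1 + 2y + y^6) has coefficients 1,2,0,0,0,0,1,0,0,0,0 for degrees 0…10.
Multiplying by (1 + 2y - y^2) gives running coefficients 1,4,3,-2,0,0,1,2,-1,0,0 for degrees 0…10.
Finally multiplying by (2 - y + 2y^3 + y^4), the product of all factors after the first has coefficients 2,7,2,-5,11,10,1,1,-4,3,5 for degrees 0…10.
[y^10] = 1·5 + 1·1 + 1·10 = 16.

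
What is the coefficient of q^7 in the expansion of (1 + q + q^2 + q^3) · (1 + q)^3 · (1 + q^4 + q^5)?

15

(1 + q + q^2 + q^3) has coefficients 1,1,1,1 for degrees 0…3.
(1 + q)^3 has coefficients 1,3,3,1,0,0,0,0 for degrees 0…7.
Finally multiplying by (1 + q^4 + q^5), the product of all factors after the first has coefficients 1,3,3,1,1,4,6,4 for degrees 0…7.
[q^7] = 1·4 + 1·6 + 1·4 + 1·1 = 15.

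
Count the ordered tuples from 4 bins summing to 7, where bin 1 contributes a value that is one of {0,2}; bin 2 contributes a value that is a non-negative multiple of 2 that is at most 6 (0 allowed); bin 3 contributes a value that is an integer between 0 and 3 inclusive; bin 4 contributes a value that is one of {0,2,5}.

11

The generating function for the choices is (1 + t²)·(1 + t² + t⁴ + t⁶)·(1 + t + t² + t³)·(1 + t² + t⁵); the count is [t⁷].
(1 + t²) has coefficients 1,0,1 for degrees 0…2.
(1 + t² + t⁴ + t⁶) has coefficients 1,0,1,0,1,0,1,0 for degrees 0…7.
Multiplying by (1 + t + t² + t³) gives running coefficients 1,1,2,2,2,2,2,2 for degrees 0…7.
Finally multiplying by (1 + t² + t⁵), the product of all factors after the first has coefficients 1,1,3,3,4,5,5,6 for degrees 0…7.
[t⁷] = 1·6 + 1·5 = 11.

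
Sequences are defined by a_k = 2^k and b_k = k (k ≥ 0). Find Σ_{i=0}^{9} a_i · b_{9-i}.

1013

The convolution is the t^9 coefficient of A(t)B(t).
Σ = 1·9 + 2·8 + 4·7 + 8·6 + 16·5 + 32·4 + 64·3 + 128·2 + 256·1 + 512·0 = 1013.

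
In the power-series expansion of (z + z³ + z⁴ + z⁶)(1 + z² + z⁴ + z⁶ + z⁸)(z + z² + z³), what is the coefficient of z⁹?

(z + z³ + z⁴ + z⁶) has coefficients 0,1,0,1,1,0,1 for degrees 0…6.
(1 + z² + z⁴ + z⁶ + z⁸) has coefficients 1,0,1,0,1,0,1,0,1,0 for degrees 0…9.
Finally multiplying by (z + z² + z³), the product of all factors after the first has coefficients 0,1,1,2,1,2,1,2,1,2 for degrees 0…9.
[z⁹] = 1·1 + 1·1 + 1·2 + 1·2 = 6.

6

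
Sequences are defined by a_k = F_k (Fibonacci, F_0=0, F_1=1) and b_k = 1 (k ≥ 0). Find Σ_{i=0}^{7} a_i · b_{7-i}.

33

This is [x^7] in the product of the two ordinary generating functions.
Σ = 0·1 + 1·1 + 1·1 + 2·1 + 3·1 + 5·1 + 8·1 + 13·1 = 33.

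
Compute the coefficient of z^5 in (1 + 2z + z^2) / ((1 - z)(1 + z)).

2

The denominator gives the recurrence a_n = a_(n−2) for n ≥ 3; the numerator fixes a_0 = 1, a_1 = 2, a_2 = 2.
Iterating: 1, 2, 2, 2, 2, 2, so a_5 = 2.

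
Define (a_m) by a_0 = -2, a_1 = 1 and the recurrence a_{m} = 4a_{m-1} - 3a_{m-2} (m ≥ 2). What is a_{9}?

29521

The ordinary generating function has denominator 1 - 4t + 3t^2.
Iterating the recurrence: a_0,…,a_{9} = -2, 1, 10, 37, 118, 361, 1090, 3277, 9838, 29521.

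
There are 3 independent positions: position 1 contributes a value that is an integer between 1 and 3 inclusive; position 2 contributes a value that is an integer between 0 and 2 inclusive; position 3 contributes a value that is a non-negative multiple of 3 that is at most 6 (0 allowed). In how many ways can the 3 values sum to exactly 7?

The generating function for the choices is (y + y² + y³)·(1 + y + y²)·(1 + y³ + y⁶); the count is [y⁷].
(y + y² + y³) has coefficients 0,1,1,1 for degrees 0…3.
(1 + y + y²) has coefficients 1,1,1,0,0,0,0,0 for degrees 0…7.
Finally multiplying by (1 + y³ + y⁶), the product of all factors after the first has coefficients 1,1,1,1,1,1,1,1 for degrees 0…7.
[y⁷] = 1·1 + 1·1 + 1·1 = 3.

3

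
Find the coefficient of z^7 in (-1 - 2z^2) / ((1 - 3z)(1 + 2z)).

-1527

The denominator gives the recurrence a_n = a_(n−1) + 6a_(n−2) for n ≥ 3; the numerator fixes a_0 = -1, a_1 = -1, a_2 = -9.
Iterating: -1, -1, -9, -15, -69, -159, -573, -1527, so a_7 = -1527.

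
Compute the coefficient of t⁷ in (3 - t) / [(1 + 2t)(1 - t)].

Partial fractions give a closed form: a_n = (7/3)·(-2)^n + (2/3)·1^n.
At n = 7: a_7 = -298.

-298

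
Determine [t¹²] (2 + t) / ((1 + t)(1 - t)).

The denominator gives the recurrence a_n = a_(n−2) for n ≥ 2; the numerator fixes a_0 = 2, a_1 = 1.
Iterating: 2, 1, 2, 1, 2, 1, 2, 1, 2, 1, 2, 1, 2, so a_12 = 2.

2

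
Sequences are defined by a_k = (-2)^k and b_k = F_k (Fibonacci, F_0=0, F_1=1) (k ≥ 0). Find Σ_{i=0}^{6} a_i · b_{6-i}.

Write out a_i and b_{6-i} for i = 0,…,6 and sum the products.
Σ = 1·8 − 2·5 + 4·3 − 8·2 + 16·1 − 32·1 + 64·0 = -22.

-22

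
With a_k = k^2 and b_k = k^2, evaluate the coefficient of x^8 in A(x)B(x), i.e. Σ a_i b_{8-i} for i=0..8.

The convolution is the x^8 coefficient of A(x)B(x).
Σ = 0·64 + 1·49 + 4·36 + 9·25 + 16·16 + 25·9 + 36·4 + 49·1 + 64·0 = 1092.

1092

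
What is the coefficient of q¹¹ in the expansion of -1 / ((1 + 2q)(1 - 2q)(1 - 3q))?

The denominator gives the recurrence a_n = 3a_(n−1) + 4a_(n−2) − 12a_(n−3) for n ≥ 3; the numerator fixes a_0 = -1, a_1 = -3, a_2 = -13.
Iterating: -1, -3, -13, -39, -133, -399, -1261, -3783, -11605, -34815, -105469, -316407, so a_11 = -316407.

-316407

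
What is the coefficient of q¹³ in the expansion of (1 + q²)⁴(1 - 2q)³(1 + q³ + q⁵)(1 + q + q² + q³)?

(1 + q²)⁴ has coefficients 1,0,4,0,6,0,4,0,1 for degrees 0…8.
(1 - 2q)³ has coefficients 1,-6,12,-8,0,0,0,0,0,0,0,0,0,0 for degrees 0…13.
Multiplying by (1 + q³ + q⁵) gives running coefficients 1,-6,12,-7,-6,13,-14,12,-8,0,0,0,0,0 for degrees 0…13.
Finally multiplying by (1 + q + q² + q³), the product of all factors after the first has coefficients 1,-5,7,0,-7,12,-14,5,3,-10,4,-8,0,0 for degrees 0…13.
[q¹³] = 1·0 + 4·(-8) + 6·(-10) + 4·5 + 1·12 = -60.

-60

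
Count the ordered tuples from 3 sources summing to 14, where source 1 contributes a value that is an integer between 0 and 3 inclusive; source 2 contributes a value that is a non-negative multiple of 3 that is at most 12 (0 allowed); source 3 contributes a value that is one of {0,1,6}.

3

The generating function for the choices is (1 + q + q^2 + q^3)·(1 + q^3 + q^6 + q^9 + q^12)·(1 + q + q^6); the count is [q^14].
(1 + q + q^2 + q^3) has coefficients 1,1,1,1 for degrees 0…3.
(1 + q^3 + q^6 + q^9 + q^12) has coefficients 1,0,0,1,0,0,1,0,0,1,0,0,1,0,0 for degrees 0…14.
Finally multiplying by (1 + q + q^6), the product of all factors after the first has coefficients 1,1,0,1,1,0,2,1,0,2,1,0,2,1,0 for degrees 0…14.
[q^14] = 1·0 + 1·1 + 1·2 + 1·0 = 3.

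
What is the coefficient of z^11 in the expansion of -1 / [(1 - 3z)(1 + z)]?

-132860

The denominator gives the recurrence a_n = 2a_(n−1) + 3a_(n−2) for n ≥ 2; the numerator fixes a_0 = -1, a_1 = -2.
Iterating: -1, -2, -7, -20, -61, -182, -547, -1640, -4921, -14762, -44287, -132860, so a_11 = -132860.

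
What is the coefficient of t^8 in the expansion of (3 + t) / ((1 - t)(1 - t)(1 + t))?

The denominator gives the recurrence a_n = a_(n−1) + a_(n−2) − a_(n−3) for n ≥ 3; the numerator fixes a_0 = 3, a_1 = 4, a_2 = 7.
Iterating: 3, 4, 7, 8, 11, 12, 15, 16, 19, so a_8 = 19.

19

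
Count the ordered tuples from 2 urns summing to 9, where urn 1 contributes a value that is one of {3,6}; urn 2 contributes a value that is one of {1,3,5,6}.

2

The generating function for the choices is (t³ + t⁶)·(t + t³ + t⁵ + t⁶); the count is [t⁹].
(t³ + t⁶) has coefficients 0,0,0,1,0,0,1 for degrees 0…6.
(t + t³ + t⁵ + t⁶) has coefficients 0,1,0,1,0,1,1,0,0,0 for degrees 0…9.
[t⁹] = 1·1 + 1·1 = 2.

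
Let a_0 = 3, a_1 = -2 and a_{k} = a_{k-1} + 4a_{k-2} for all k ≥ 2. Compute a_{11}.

The ordinary generating function has denominator 1 - z - 4z^2.
Iterating the recurrence: a_0,…,a_{11} = 3, -2, 10, 2, 42, 50, 218, 418, 1290, 2962, 8122, 19970.

19970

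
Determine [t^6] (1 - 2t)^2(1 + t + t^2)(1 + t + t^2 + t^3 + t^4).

5

(1 - 2t)^2 has coefficients 1,-4,4 for degrees 0…2.
(1 + t + t^2) has coefficients 1,1,1,0,0,0,0 for degrees 0…6.
Finally multiplying by (1 + t + t^2 + t^3 + t^4), the product of all factors after the first has coefficients 1,2,3,3,3,2,1 for degrees 0…6.
[t^6] = 1·1 − 4·2 + 4·3 = 5.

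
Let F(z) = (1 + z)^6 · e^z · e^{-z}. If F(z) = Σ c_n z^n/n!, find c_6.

720

The EGF product rule gives c_6 = Σ_{k_1+k_2+k_3=6} C(6; k_1,k_2,k_3) · ∏ g_i(k_i), where (1+z)^6 gives the falling factorial (6)_k; e^z gives (1)^k; e^{-z} gives (-1)^k.
g_1(k) for k = 0…6: 1, 6, 30, 120, 360, 720, 720.
g_2(k) for k = 0…6: 1, 1, 1, 1, 1, 1, 1.
g_3(k) for k = 0…6: 1, -1, 1, -1, 1, -1, 1.
First combine the last two factors: h(k) = Σ_j C(k,j)·g_2(j)·g_3(k−j) for k = 0…6: 1, 0, 0, 0, 0, 0, 0.
c_6 = Σ_k C(6,k)·g_1(k)·h(6−k) = 1·720·1 = 720.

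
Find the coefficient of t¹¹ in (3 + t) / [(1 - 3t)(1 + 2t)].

Partial fractions give a closed form: a_n = (2)·3^n + (1)·(-2)^n.
At n = 11: a_11 = 352246.

352246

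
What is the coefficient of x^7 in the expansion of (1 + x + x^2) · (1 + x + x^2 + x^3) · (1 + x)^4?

(1 + x + x^2) has coefficients 1,1,1 for degrees 0…2.
(1 + x + x^2 + x^3) has coefficients 1,1,1,1,0,0,0,0 for degrees 0…7.
Finally multiplying by (1 + x)^4, the product of all factors after the first has coefficients 1,5,11,15,15,11,5,1 for degrees 0…7.
[x^7] = 1·1 + 1·5 + 1·11 = 17.

17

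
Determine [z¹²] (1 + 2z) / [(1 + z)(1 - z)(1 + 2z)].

The denominator gives the recurrence a_n = −2a_(n−1) + a_(n−2) + 2a_(n−3) for n ≥ 3; the numerator fixes a_0 = 1, a_1 = 0, a_2 = 1.
Iterating: 1, 0, 1, 0, 1, 0, 1, 0, 1, 0, 1, 0, 1, so a_12 = 1.

1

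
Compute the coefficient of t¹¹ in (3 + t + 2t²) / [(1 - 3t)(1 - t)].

The denominator gives the recurrence a_n = 4a_(n−1) − 3a_(n−2) for n ≥ 3; the numerator fixes a_0 = 3, a_1 = 13, a_2 = 45.
Iterating: 3, 13, 45, 141, 429, 1293, 3885, 11661, 34989, 104973, 314925, 944781, so a_11 = 944781.

944781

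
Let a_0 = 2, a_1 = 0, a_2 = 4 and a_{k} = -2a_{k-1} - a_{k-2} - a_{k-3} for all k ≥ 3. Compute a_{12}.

1362

The ordinary generating function has denominator 1 + 2z + z^2 + z^3.
Iterating the recurrence: a_0,…,a_{12} = 2, 0, 4, -10, 16, -26, 46, -82, 144, -252, 442, -776, 1362.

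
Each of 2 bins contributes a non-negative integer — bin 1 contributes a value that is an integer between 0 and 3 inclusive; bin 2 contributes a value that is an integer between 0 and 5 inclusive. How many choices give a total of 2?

The generating function for the choices is (1 + x + x^2 + x^3)·(1 + x + x^2 + x^3 + x^4 + x^5); the count is [x^2].
(1 + x + x^2 + x^3) has coefficients 1,1,1 for degrees 0…2.
(1 + x + x^2 + x^3 + x^4 + x^5) has coefficients 1,1,1 for degrees 0…2.
[x^2] = 1·1 + 1·1 + 1·1 = 3.

3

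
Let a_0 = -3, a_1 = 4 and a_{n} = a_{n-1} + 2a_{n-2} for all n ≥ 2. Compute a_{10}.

338

The ordinary generating function has denominator 1 - z - 2z^2.
Iterating the recurrence: a_0,…,a_{10} = -3, 4, -2, 6, 2, 14, 18, 46, 82, 174, 338.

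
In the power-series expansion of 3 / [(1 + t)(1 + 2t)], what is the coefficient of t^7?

Partial fractions give a closed form: a_n = (-3)·(-1)^n + (6)·(-2)^n.
At n = 7: a_7 = -765.

-765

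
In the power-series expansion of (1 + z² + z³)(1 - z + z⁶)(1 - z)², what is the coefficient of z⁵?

2

(1 + z² + z³) has coefficients 1,0,1,1 for degrees 0…3.
(1 - z + z⁶) has coefficients 1,-1,0,0,0,0 for degrees 0…5.
Finally multiplying by (1 - z)², the product of all factors after the first has coefficients 1,-3,3,-1,0,0 for degrees 0…5.
[z⁵] = 1·0 + 1·(-1) + 1·3 = 2.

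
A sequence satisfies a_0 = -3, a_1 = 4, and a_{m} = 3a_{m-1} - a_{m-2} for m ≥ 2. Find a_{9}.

The ordinary generating function has denominator 1 - 3y + y^2.
Iterating the recurrence: a_0,…,a_{9} = -3, 4, 15, 41, 108, 283, 741, 1940, 5079, 13297.

13297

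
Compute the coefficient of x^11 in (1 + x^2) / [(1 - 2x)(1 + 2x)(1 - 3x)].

Partial fractions give a closed form: a_n = (-5/4)·2^n + (1/4)·(-2)^n + (2)·3^n.
At n = 11: a_11 = 351222.

351222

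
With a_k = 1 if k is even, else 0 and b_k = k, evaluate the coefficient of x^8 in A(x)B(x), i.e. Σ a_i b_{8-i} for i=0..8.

Write out a_i and b_{8-i} for i = 0,…,8 and sum the products.
Σ = 1·8 + 0·7 + 1·6 + 0·5 + 1·4 + 0·3 + 1·2 + 0·1 + 1·0 = 20.

20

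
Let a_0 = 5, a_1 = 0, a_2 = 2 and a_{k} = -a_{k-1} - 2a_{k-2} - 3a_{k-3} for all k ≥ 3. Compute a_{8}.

14

The ordinary generating function has denominator 1 + y + 2y^2 + 3y^3.
Iterating the recurrence: a_0,…,a_{8} = 5, 0, 2, -17, 13, 15, 10, -79, 14.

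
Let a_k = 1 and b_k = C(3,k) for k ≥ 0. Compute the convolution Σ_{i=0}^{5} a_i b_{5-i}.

This is [x^5] in the product of the two ordinary generating functions.
Σ = 1·0 + 1·0 + 1·1 + 1·3 + 1·3 + 1·1 = 8.

8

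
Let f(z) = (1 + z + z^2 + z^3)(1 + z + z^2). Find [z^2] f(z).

3

(1 + z + z^2 + z^3) has coefficients 1,1,1 for degrees 0…2.
(1 + z + z^2) has coefficients 1,1,1 for degrees 0…2.
[z^2] = 1·1 + 1·1 + 1·1 = 3.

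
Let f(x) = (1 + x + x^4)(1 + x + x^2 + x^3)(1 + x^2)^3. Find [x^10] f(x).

5

(1 + x + x^4) has coefficients 1,1,0,0,1 for degrees 0…4.
(1 + x + x^2 + x^3) has coefficients 1,1,1,1,0,0,0,0,0,0,0 for degrees 0…10.
Finally multiplying by (1 + x^2)^3, the product of all factors after the first has coefficients 1,1,4,4,6,6,4,4,1,1,0 for degrees 0…10.
[x^10] = 1·0 + 1·1 + 1·4 = 5.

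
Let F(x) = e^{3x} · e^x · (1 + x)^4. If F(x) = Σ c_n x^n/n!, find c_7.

The EGF product rule gives c_7 = Σ_{k_1+k_2+k_3=7} C(7; k_1,k_2,k_3) · ∏ g_i(k_i), where e^{3x} gives (3)^k; e^x gives (1)^k; (1+x)^4 gives the falling factorial (4)_k.
g_1(k) for k = 0…7: 1, 3, 9, 27, 81, 243, 729, 2187.
g_2(k) for k = 0…7: 1, 1, 1, 1, 1, 1, 1, 1.
g_3(k) for k = 0…7: 1, 4, 12, 24, 24, 0, 0, 0.
First combine the last two factors: h(k) = Σ_j C(k,j)·g_2(j)·g_3(k−j) for k = 0…7: 1, 5, 21, 73, 209, 501, 1045, 1961.
c_7 = Σ_k C(7,k)·g_1(k)·h(7−k) = 1·1·1961 + 7·3·1045 + 21·9·501 + 35·27·209 + 35·81·73 + 21·243·21 + 7·729·5 + 1·2187·1 = 1961 + 21945 + 94689 + 197505 + 206955 + 107163 + 25515 + 2187 = 657920.

657920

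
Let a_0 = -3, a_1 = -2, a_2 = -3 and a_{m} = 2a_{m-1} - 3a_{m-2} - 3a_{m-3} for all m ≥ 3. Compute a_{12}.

9096

The ordinary generating function has denominator 1 - 2z + 3z^2 + 3z^3.
Iterating the recurrence: a_0,…,a_{12} = -3, -2, -3, 9, 33, 48, -30, -303, -660, -321, 2247, 7437, 9096.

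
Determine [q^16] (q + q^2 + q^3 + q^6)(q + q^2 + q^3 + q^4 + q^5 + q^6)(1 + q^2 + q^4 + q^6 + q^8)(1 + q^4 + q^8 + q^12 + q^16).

(q + q^2 + q^3 + q^6) has coefficients 0,1,1,1,0,0,1 for degrees 0…6.
(q + q^2 + q^3 + q^4 + q^5 + q^6) has coefficients 0,1,1,1,1,1,1,0,0,0,0,0,0,0,0,0,0 for degrees 0…16.
Multiplying by (1 + q^2 + q^4 + q^6 + q^8) gives running coefficients 0,1,1,2,2,3,3,3,3,3,3,2,2,1,1,0,0 for degrees 0…16.
Finally multiplying by (1 + q^4 + q^8 + q^12 + q^16), the product of all factors after the first has coefficients 0,1,1,2,2,4,4,5,5,7,7,7,7,8,8,7,7 for degrees 0…16.
[q^16] = 1·7 + 1·8 + 1·8 + 1·7 = 30.

30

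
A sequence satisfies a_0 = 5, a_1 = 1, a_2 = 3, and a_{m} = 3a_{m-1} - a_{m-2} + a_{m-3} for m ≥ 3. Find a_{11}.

The ordinary generating function has denominator 1 - 3t + t^2 - t^3.
Iterating the recurrence: a_0,…,a_{11} = 5, 1, 3, 13, 37, 101, 279, 773, 2141, 5929, 16419, 45469.

45469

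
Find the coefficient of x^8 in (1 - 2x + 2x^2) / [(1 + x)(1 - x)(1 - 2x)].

171

The denominator gives the recurrence a_n = 2a_(n−1) + a_(n−2) − 2a_(n−3) for n ≥ 3; the numerator fixes a_0 = 1, a_1 = 0, a_2 = 3.
Iterating: 1, 0, 3, 4, 11, 20, 43, 84, 171, so a_8 = 171.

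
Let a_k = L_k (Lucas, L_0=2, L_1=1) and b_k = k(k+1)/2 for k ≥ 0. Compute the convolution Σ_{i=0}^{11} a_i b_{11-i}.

2086

Write out a_i and b_{11-i} for i = 0,…,11 and sum the products.
Σ = 2·66 + 1·55 + 3·45 + 4·36 + 7·28 + 11·21 + 18·15 + 29·10 + 47·6 + 76·3 + 123·1 + 199·0 = 2086.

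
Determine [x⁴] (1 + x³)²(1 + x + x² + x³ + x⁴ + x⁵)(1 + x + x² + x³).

8

(1 + x³)² has coefficients 1,0,0,2,0 for degrees 0…4.
(1 + x + x² + x³ + x⁴ + x⁵) has coefficients 1,1,1,1,1 for degrees 0…4.
Finally multiplying by (1 + x + x² + x³), the product of all factors after the first has coefficients 1,2,3,4,4 for degrees 0…4.
[x⁴] = 1·4 + 2·2 = 8.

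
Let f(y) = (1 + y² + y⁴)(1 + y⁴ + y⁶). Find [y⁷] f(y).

0

(1 + y² + y⁴) has coefficients 1,0,1,0,1 for degrees 0…4.
(1 + y⁴ + y⁶) has coefficients 1,0,0,0,1,0,1,0 for degrees 0…7.
[y⁷] = 1·0 + 1·0 + 1·0 = 0.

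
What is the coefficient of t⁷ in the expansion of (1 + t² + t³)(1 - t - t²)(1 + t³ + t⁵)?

(1 + t² + t³) has coefficients 1,0,1,1 for degrees 0…3.
(1 - t - t²) has coefficients 1,-1,-1,0,0,0,0,0 for degrees 0…7.
Finally multiplying by (1 + t³ + t⁵), the product of all factors after the first has coefficients 1,-1,-1,1,-1,0,-1,-1 for degrees 0…7.
[t⁷] = 1·(-1) + 1·0 + 1·(-1) = -2.

-2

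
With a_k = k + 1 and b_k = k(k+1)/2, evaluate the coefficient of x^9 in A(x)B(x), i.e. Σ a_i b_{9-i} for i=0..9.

The convolution is the x^9 coefficient of A(x)B(x).
Σ = 1·45 + 2·36 + 3·28 + 4·21 + 5·15 + 6·10 + 7·6 + 8·3 + 9·1 + 10·0 = 495.

495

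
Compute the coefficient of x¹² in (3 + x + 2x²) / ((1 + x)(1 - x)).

5

The denominator gives the recurrence a_n = a_(n−2) for n ≥ 3; the numerator fixes a_0 = 3, a_1 = 1, a_2 = 5.
Iterating: 3, 1, 5, 1, 5, 1, 5, 1, 5, 1, 5, 1, 5, so a_12 = 5.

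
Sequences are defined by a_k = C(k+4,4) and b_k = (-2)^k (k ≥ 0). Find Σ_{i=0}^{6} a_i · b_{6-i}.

102

This is [x^6] in the product of the two ordinary generating functions.
Σ = 1·64 + 5·(-32) + 15·16 + 35·(-8) + 70·4 + 126·(-2) + 210·1 = 102.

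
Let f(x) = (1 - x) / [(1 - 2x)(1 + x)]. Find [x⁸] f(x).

86

Partial fractions give a closed form: a_n = (1/3)·2^n + (2/3)·(-1)^n.
At n = 8: a_8 = 86.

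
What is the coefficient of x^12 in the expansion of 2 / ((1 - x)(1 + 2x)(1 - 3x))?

The denominator gives the recurrence a_n = 2a_(n−1) + 5a_(n−2) − 6a_(n−3) for n ≥ 3; the numerator fixes a_0 = 2, a_1 = 4, a_2 = 18.
Iterating: 2, 4, 18, 44, 154, 420, 1346, 3868, 11946, 35156, 106834, 317772, 958778, so a_12 = 958778.

958778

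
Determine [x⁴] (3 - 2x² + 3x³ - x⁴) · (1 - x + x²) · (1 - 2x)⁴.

122

(3 - 2x² + 3x³ - x⁴) has coefficients 3,0,-2,3,-1 for degrees 0…4.
(1 - x + x²) has coefficients 1,-1,1,0,0 for degrees 0…4.
Finally multiplying by (1 - 2x)⁴, the product of all factors after the first has coefficients 1,-9,33,-64,72 for degrees 0…4.
[x⁴] = 3·72 − 2·33 + 3·(-9) − 1·1 = 122.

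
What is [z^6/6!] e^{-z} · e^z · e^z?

1

The EGF product rule gives c_6 = Σ_{k_1+k_2+k_3=6} C(6; k_1,k_2,k_3) · ∏ g_i(k_i), where e^{-z} gives (-1)^k; e^z gives (1)^k; e^z gives (1)^k.
g_1(k) for k = 0…6: 1, -1, 1, -1, 1, -1, 1.
g_2(k) for k = 0…6: 1, 1, 1, 1, 1, 1, 1.
g_3(k) for k = 0…6: 1, 1, 1, 1, 1, 1, 1.
First combine the last two factors: h(k) = Σ_j C(k,j)·g_2(j)·g_3(k−j) for k = 0…6: 1, 2, 4, 8, 16, 32, 64.
c_6 = Σ_k C(6,k)·g_1(k)·h(6−k) = 1·1·64 + 6·(-1)·32 + 15·1·16 + 20·(-1)·8 + 15·1·4 + 6·(-1)·2 + 1·1·1 = 64 − 192 + 240 − 160 + 60 − 12 + 1 = 1.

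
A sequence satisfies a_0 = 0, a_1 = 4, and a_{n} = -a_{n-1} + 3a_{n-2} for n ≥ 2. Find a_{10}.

The ordinary generating function has denominator 1 + q - 3q^2.
Iterating the recurrence: a_0,…,a_{10} = 0, 4, -4, 16, -28, 76, -160, 388, -868, 2032, -4636.

-4636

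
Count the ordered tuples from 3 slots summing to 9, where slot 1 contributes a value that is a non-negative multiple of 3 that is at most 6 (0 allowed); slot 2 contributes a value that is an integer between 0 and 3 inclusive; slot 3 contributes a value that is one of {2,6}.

3

The generating function for the choices is (1 + t^3 + t^6)·(1 + t + t^2 + t^3)·(t^2 + t^6); the count is [t^9].
(1 + t^3 + t^6) has coefficients 1,0,0,1,0,0,1 for degrees 0…6.
(1 + t + t^2 + t^3) has coefficients 1,1,1,1,0,0,0,0,0,0 for degrees 0…9.
Finally multiplying by (t^2 + t^6), the product of all factors after the first has coefficients 0,0,1,1,1,1,1,1,1,1 for degrees 0…9.
[t^9] = 1·1 + 1·1 + 1·1 = 3.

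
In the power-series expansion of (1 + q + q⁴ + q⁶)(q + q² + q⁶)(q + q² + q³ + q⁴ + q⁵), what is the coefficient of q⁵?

4

(1 + q + q⁴ + q⁶) has coefficients 1,1,0,0,1,0 for degrees 0…5.
(q + q² + q⁶) has coefficients 0,1,1,0,0,0 for degrees 0…5.
Finally multiplying by (q + q² + q³ + q⁴ + q⁵), the product of all factors after the first has coefficients 0,0,1,2,2,2 for degrees 0…5.
[q⁵] = 1·2 + 1·2 + 1·0 = 4.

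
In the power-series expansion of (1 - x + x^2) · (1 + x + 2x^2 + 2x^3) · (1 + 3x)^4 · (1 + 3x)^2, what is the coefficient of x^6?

3735

(1 - x + x^2) has coefficients 1,-1,1 for degrees 0…2.
(1 + x + 2x^2 + 2x^3) has coefficients 1,1,2,2,0,0,0 for degrees 0…6.
Multiplying by (1 + 3x)^4 gives running coefficients 1,13,68,188,321,405,378 for degrees 0…6.
Finally multiplying by (1 + 3x)^2, the product of all factors after the first has coefficients 1,19,155,713,2061,4023,5697 for degrees 0…6.
[x^6] = 1·5697 − 1·4023 + 1·2061 = 3735.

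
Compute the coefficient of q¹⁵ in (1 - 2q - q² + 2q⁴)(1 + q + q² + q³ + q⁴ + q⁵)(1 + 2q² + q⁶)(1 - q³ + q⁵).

7

(1 - 2q - q² + 2q⁴) has coefficients 1,-2,-1,0,2 for degrees 0…4.
(1 + q + q² + q³ + q⁴ + q⁵) has coefficients 1,1,1,1,1,1,0,0,0,0,0,0,0,0,0,0 for degrees 0…15.
Multiplying by (1 + 2q² + q⁶) gives running coefficients 1,1,3,3,3,3,3,3,1,1,1,1,0,0,0,0 for degrees 0…15.
Finally multiplying by (1 - q³ + q⁵), the product of all factors after the first has coefficients 1,1,3,2,2,1,1,3,1,1,1,3,2,0,0,1 for degrees 0…15.
[q¹⁵] = 1·1 − 2·0 − 1·0 + 2·3 = 7.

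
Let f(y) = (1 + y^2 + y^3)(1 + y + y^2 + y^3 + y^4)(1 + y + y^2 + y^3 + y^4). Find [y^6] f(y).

12

(1 + y^2 + y^3) has coefficients 1,0,1,1 for degrees 0…3.
(1 + y + y^2 + y^3 + y^4) has coefficients 1,1,1,1,1,0,0 for degrees 0…6.
Finally multiplying by (1 + y + y^2 + y^3 + y^4), the product of all factors after the first has coefficients 1,2,3,4,5,4,3 for degrees 0…6.
[y^6] = 1·3 + 1·5 + 1·4 = 12.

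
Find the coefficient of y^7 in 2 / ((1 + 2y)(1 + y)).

Partial fractions give a closed form: a_n = (4)·(-2)^n + (-2)·(-1)^n.
At n = 7: a_7 = -510.

-510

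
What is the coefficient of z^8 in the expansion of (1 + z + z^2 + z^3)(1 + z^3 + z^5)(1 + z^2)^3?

(1 + z + z^2 + z^3) has coefficients 1,1,1,1 for degrees 0…3.
(1 + z^3 + z^5) has coefficients 1,0,0,1,0,1,0,0,0 for degrees 0…8.
Finally multiplying by (1 + z^2)^3, the product of all factors after the first has coefficients 1,0,3,1,3,4,1,6,0 for degrees 0…8.
[z^8] = 1·0 + 1·6 + 1·1 + 1·4 = 11.

11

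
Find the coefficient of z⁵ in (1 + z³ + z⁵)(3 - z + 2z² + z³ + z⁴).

(1 + z³ + z⁵) has coefficients 1,0,0,1,0,1 for degrees 0…5.
(3 - z + 2z² + z³ + z⁴) has coefficients 3,-1,2,1,1,0 for degrees 0…5.
[z⁵] = 1·0 + 1·2 + 1·3 = 5.

5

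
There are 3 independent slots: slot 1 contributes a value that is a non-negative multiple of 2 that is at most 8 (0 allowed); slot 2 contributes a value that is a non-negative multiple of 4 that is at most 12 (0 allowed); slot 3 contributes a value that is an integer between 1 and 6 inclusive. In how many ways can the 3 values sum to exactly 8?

5

The generating function for the choices is (1 + t^2 + t^4 + t^6 + t^8)·(1 + t^4 + t^8 + t^12)·(t + t^2 + t^3 + t^4 + t^5 + t^6); the count is [t^8].
(1 + t^2 + t^4 + t^6 + t^8) has coefficients 1,0,1,0,1,0,1,0,1 for degrees 0…8.
(1 + t^4 + t^8 + t^12) has coefficients 1,0,0,0,1,0,0,0,1 for degrees 0…8.
Finally multiplying by (t + t^2 + t^3 + t^4 + t^5 + t^6), the product of all factors after the first has coefficients 0,1,1,1,1,2,2,1,1 for degrees 0…8.
[t^8] = 1·1 + 1·2 + 1·1 + 1·1 + 1·0 = 5.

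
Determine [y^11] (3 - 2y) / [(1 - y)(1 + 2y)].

The denominator gives the recurrence a_n = −a_(n−1) + 2a_(n−2) for n ≥ 2; the numerator fixes a_0 = 3, a_1 = -5.
Iterating: 3, -5, 11, -21, 43, -85, 171, -341, 683, -1365, 2731, -5461, so a_11 = -5461.

-5461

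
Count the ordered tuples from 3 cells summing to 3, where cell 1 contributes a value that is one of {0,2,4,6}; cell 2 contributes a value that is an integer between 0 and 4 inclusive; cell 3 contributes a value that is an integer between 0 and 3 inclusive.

6

The generating function for the choices is (1 + y^2 + y^4 + y^6)·(1 + y + y^2 + y^3 + y^4)·(1 + y + y^2 + y^3); the count is [y^3].
(1 + y^2 + y^4 + y^6) has coefficients 1,0,1,0 for degrees 0…3.
(1 + y + y^2 + y^3 + y^4) has coefficients 1,1,1,1 for degrees 0…3.
Finally multiplying by (1 + y + y^2 + y^3), the product of all factors after the first has coefficients 1,2,3,4 for degrees 0…3.
[y^3] = 1·4 + 1·2 = 6.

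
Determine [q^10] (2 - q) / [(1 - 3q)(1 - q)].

The denominator gives the recurrence a_n = 4a_(n−1) − 3a_(n−2) for n ≥ 3; the numerator fixes a_0 = 2, a_1 = 7, a_2 = 22.
Iterating: 2, 7, 22, 67, 202, 607, 1822, 5467, 16402, 49207, 147622, so a_10 = 147622.

147622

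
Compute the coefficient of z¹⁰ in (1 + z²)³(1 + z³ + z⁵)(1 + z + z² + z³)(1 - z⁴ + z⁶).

(1 + z²)³ has coefficients 1,0,3,0,3,0,1 for degrees 0…6.
(1 + z³ + z⁵) has coefficients 1,0,0,1,0,1,0,0,0,0,0 for degrees 0…10.
Multiplying by (1 + z + z² + z³) gives running coefficients 1,1,1,2,1,2,2,1,1,0,0 for degrees 0…10.
Finally multiplying by (1 - z⁴ + z⁶), the product of all factors after the first has coefficients 1,1,1,2,0,1,2,0,1,0,-1 for degrees 0…10.
[z¹⁰] = 1·(-1) + 3·1 + 3·2 + 1·0 = 8.

8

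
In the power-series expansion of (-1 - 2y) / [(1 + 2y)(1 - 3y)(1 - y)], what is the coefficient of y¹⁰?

-88573

Partial fractions give a closed form: a_n = (-3/2)·3^n + (1/2)·1^n.
At n = 10: a_10 = -88573.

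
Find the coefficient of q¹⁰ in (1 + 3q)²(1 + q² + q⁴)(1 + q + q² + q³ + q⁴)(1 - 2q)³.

(1 + 3q)² has coefficients 1,6,9 for degrees 0…2.
(1 + q² + q⁴) has coefficients 1,0,1,0,1,0,0,0,0,0,0 for degrees 0…10.
Multiplying by (1 + q + q² + q³ + q⁴) gives running coefficients 1,1,2,2,3,2,2,1,1,0,0 for degrees 0…10.
Finally multiplying by (1 - 2q)³, the product of all factors after the first has coefficients 1,-5,8,-6,7,-8,10,-11,3,-10,4 for degrees 0…10.
[q¹⁰] = 1·4 + 6·(-10) + 9·3 = -29.

-29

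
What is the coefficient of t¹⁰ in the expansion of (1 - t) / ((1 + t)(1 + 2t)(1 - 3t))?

The denominator gives the recurrence a_n = 7a_(n−2) + 6a_(n−3) for n ≥ 3; the numerator fixes a_0 = 1, a_1 = -1, a_2 = 7.
Iterating: 1, -1, 7, -1, 43, 35, 295, 503, 2275, 5291, 18943, so a_10 = 18943.

18943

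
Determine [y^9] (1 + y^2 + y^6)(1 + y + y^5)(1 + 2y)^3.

32

(1 + y^2 + y^6) has coefficients 1,0,1,0,0,0,1 for degrees 0…6.
(1 + y + y^5) has coefficients 1,1,0,0,0,1,0,0,0,0 for degrees 0…9.
Finally multiplying by (1 + 2y)^3, the product of all factors after the first has coefficients 1,7,18,20,8,1,6,12,8,0 for degrees 0…9.
[y^9] = 1·0 + 1·12 + 1·20 = 32.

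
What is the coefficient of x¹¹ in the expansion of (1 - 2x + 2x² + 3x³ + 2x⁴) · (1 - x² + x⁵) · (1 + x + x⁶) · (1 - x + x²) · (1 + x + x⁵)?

6

(1 - 2x + 2x² + 3x³ + 2x⁴) has coefficients 1,-2,2,3,2 for degrees 0…4.
(1 - x² + x⁵) has coefficients 1,0,-1,0,0,1,0,0,0,0,0,0 for degrees 0…11.
Multiplying by (1 + x + x⁶) gives running coefficients 1,1,-1,-1,0,1,2,0,-1,0,0,1 for degrees 0…11.
Multiplying by (1 - x + x²) gives running coefficients 1,0,-1,1,0,0,1,-1,1,1,-1,1 for degrees 0…11.
Finally multiplying by (1 + x + x⁵), the product of all factors after the first has coefficients 1,1,-1,0,1,1,1,-1,1,2,0,1 for degrees 0…11.
[x¹¹] = 1·1 − 2·0 + 2·2 + 3·1 + 2·(-1) = 6.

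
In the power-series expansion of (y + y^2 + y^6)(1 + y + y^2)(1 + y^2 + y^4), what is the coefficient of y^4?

3

(y + y^2 + y^6) has coefficients 0,1,1,0,0 for degrees 0…4.
(1 + y + y^2) has coefficients 1,1,1,0,0 for degrees 0…4.
Finally multiplying by (1 + y^2 + y^4), the product of all factors after the first has coefficients 1,1,2,1,2 for degrees 0…4.
[y^4] = 1·1 + 1·2 = 3.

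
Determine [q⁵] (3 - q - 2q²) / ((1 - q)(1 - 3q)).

The denominator gives the recurrence a_n = 4a_(n−1) − 3a_(n−2) for n ≥ 3; the numerator fixes a_0 = 3, a_1 = 11, a_2 = 33.
Iterating: 3, 11, 33, 99, 297, 891, so a_5 = 891.

891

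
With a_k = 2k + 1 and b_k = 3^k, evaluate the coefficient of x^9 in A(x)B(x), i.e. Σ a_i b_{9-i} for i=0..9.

Write out a_i and b_{9-i} for i = 0,…,9 and sum the products.
Σ = 1·19683 + 3·6561 + 5·2187 + 7·729 + 9·243 + 11·81 + 13·27 + 15·9 + 17·3 + 19·1 = 59038.

59038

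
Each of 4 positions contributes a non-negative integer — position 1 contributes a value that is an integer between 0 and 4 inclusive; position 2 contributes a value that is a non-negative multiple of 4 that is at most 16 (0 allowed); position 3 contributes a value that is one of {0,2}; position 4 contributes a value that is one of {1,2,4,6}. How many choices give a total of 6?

The generating function for the choices is (1 + q + q^2 + q^3 + q^4)·(1 + q^4 + q^8 + q^12 + q^16)·(1 + q^2)·(q + q^2 + q^4 + q^6); the count is [q^6].
(1 + q + q^2 + q^3 + q^4) has coefficients 1,1,1,1,1 for degrees 0…4.
(1 + q^4 + q^8 + q^12 + q^16) has coefficients 1,0,0,0,1,0,0 for degrees 0…6.
Multiplying by (1 + q^2) gives running coefficients 1,0,1,0,1,0,1 for degrees 0…6.
Finally multiplying by (q + q^2 + q^4 + q^6), the product of all factors after the first has coefficients 0,1,1,1,2,1,3 for degrees 0…6.
[q^6] = 1·3 + 1·1 + 1·2 + 1·1 + 1·1 = 8.

8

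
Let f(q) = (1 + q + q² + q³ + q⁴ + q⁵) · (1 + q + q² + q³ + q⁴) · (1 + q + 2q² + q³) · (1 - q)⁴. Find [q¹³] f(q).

1

(1 + q + q² + q³ + q⁴ + q⁵) has coefficients 1,1,1,1,1,1 for degrees 0…5.
(1 + q + q² + q³ + q⁴) has coefficients 1,1,1,1,1,0,0,0,0,0,0,0,0,0 for degrees 0…13.
Multiplying by (1 + q + 2q² + q³) gives running coefficients 1,2,4,5,5,4,3,1,0,0,0,0,0,0 for degrees 0…13.
Finally multiplying by (1 - q)⁴, the product of all factors after the first has coefficients 1,-2,2,-3,2,0,1,-2,3,-2,-1,1,0,0 for degrees 0…13.
[q¹³] = 1·0 + 1·0 + 1·1 + 1·(-1) + 1·(-2) + 1·3 = 1.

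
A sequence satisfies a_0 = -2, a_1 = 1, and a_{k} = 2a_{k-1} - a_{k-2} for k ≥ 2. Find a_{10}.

The ordinary generating function has denominator 1 - 2z + z^2.
Iterating the recurrence: a_0,…,a_{10} = -2, 1, 4, 7, 10, 13, 16, 19, 22, 25, 28.

28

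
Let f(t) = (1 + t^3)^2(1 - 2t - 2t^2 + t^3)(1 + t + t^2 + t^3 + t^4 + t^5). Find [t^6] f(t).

(1 + t^3)^2 has coefficients 1,0,0,2,0,0,1 for degrees 0…6.
(1 - 2t - 2t^2 + t^3) has coefficients 1,-2,-2,1,0,0,0 for degrees 0…6.
Finally multiplying by (1 + t + t^2 + t^3 + t^4 + t^5), the product of all factors after the first has coefficients 1,-1,-3,-2,-2,-2,-3 for degrees 0…6.
[t^6] = 1·(-3) + 2·(-2) + 1·1 = -6.

-6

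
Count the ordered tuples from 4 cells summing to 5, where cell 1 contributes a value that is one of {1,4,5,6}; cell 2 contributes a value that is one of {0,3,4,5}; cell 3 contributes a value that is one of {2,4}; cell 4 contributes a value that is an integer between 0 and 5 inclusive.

2

The generating function for the choices is (y + y^4 + y^5 + y^6)·(1 + y^3 + y^4 + y^5)·(y^2 + y^4)·(1 + y + y^2 + y^3 + y^4 + y^5); the count is [y^5].
(y + y^4 + y^5 + y^6) has coefficients 0,1,0,0,1,1 for degrees 0…5.
(1 + y^3 + y^4 + y^5) has coefficients 1,0,0,1,1,1 for degrees 0…5.
Multiplying by (y^2 + y^4) gives running coefficients 0,0,1,0,1,1 for degrees 0…5.
Finally multiplying by (1 + y + y^2 + y^3 + y^4 + y^5), the product of all factors after the first has coefficients 0,0,1,1,2,3 for degrees 0…5.
[y^5] = 1·2 + 1·0 + 1·0 = 2.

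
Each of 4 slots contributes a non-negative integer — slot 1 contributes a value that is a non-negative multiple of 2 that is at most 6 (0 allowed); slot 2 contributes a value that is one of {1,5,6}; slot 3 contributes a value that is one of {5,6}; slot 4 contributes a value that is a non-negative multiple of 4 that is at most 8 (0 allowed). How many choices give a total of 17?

The generating function for the choices is (1 + y² + y⁴ + y⁶)·(y + y⁵ + y⁶)·(y⁵ + y⁶)·(1 + y⁴ + y⁸); the count is [y¹⁷].
(1 + y² + y⁴ + y⁶) has coefficients 1,0,1,0,1,0,1 for degrees 0…6.
(y + y⁵ + y⁶) has coefficients 0,1,0,0,0,1,1,0,0,0,0,0,0,0,0,0,0,0 for degrees 0…17.
Multiplying by (y⁵ + y⁶) gives running coefficients 0,0,0,0,0,0,1,1,0,0,1,2,1,0,0,0,0,0 for degrees 0…17.
Finally multiplying by (1 + y⁴ + y⁸), the product of all factors after the first has coefficients 0,0,0,0,0,0,1,1,0,0,2,3,1,0,2,3,1,0 for degrees 0…17.
[y¹⁷] = 1·0 + 1·3 + 1·0 + 1·3 = 6.

6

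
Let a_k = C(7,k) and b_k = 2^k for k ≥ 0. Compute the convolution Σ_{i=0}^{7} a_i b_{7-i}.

2187

The convolution is the x^7 coefficient of A(x)B(x).
Σ = 1·128 + 7·64 + 21·32 + 35·16 + 35·8 + 21·4 + 7·2 + 1·1 = 2187.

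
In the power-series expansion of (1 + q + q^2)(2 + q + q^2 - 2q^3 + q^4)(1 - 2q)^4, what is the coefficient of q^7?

(1 + q + q^2) has coefficients 1,1,1 for degrees 0…2.
(2 + q + q^2 - 2q^3 + q^4) has coefficients 2,1,1,-2,1,0,0,0 for degrees 0…7.
Finally multiplying by (1 - 2q)^4, the product of all factors after the first has coefficients 2,-15,41,-50,41,-72,104,-64 for degrees 0…7.
[q^7] = 1·(-64) + 1·104 + 1·(-72) = -32.

-32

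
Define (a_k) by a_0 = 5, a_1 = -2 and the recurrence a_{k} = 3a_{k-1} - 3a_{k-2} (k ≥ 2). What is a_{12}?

The ordinary generating function has denominator 1 - 3y + 3y^2.
Iterating the recurrence: a_0,…,a_{12} = 5, -2, -21, -57, -108, -153, -135, 54, 567, 1539, 2916, 4131, 3645.

3645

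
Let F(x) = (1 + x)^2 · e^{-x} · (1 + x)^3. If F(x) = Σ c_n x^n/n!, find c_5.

The EGF product rule gives c_5 = Σ_{k_1+k_2+k_3=5} C(5; k_1,k_2,k_3) · ∏ g_i(k_i), where (1+x)^2 gives the falling factorial (2)_k; e^{-x} gives (-1)^k; (1+x)^3 gives the falling factorial (3)_k.
g_1(k) for k = 0…5: 1, 2, 2, 0, 0, 0.
g_2(k) for k = 0…5: 1, -1, 1, -1, 1, -1.
g_3(k) for k = 0…5: 1, 3, 6, 6, 0, 0.
First combine the last two factors: h(k) = Σ_j C(k,j)·g_2(j)·g_3(k−j) for k = 0…5: 1, 2, 1, -4, 1, 14.
c_5 = Σ_k C(5,k)·g_1(k)·h(5−k) = 1·1·14 + 5·2·1 + 10·2·(-4) = 14 + 10 − 80 = -56.

-56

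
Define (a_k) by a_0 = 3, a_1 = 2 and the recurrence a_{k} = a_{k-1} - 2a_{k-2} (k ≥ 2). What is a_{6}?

The ordinary generating function has denominator 1 - x + 2x^2.
Iterating the recurrence: a_0,…,a_{6} = 3, 2, -4, -8, 0, 16, 16.

16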